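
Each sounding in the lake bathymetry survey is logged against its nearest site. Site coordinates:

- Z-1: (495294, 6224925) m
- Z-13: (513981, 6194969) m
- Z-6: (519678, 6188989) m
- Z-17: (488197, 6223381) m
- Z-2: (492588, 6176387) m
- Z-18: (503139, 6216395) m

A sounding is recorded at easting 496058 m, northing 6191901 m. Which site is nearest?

Z-2

Squared distances to each site:
Z-1: 1091168272.000; Z-13: 330646553.000; Z-6: 566384144.000; Z-17: 1052785721.000; Z-2: 252725096.000; Z-18: 650096597.000.
Minimum at Z-2.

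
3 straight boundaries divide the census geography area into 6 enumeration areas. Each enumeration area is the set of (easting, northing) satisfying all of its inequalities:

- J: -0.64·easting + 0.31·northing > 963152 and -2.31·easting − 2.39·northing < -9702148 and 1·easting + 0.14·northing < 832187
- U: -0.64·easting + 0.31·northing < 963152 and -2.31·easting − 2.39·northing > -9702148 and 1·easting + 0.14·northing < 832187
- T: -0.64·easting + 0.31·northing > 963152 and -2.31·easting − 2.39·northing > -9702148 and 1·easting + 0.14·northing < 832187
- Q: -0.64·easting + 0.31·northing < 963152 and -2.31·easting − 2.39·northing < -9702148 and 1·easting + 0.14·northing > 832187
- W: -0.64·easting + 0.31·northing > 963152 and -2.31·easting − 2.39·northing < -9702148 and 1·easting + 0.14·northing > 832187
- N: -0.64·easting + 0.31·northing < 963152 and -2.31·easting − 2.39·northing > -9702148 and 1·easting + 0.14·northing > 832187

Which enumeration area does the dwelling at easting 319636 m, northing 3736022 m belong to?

N

-0.64·319636 + 0.31·3736022 = 953599.780, which is < 963152
-2.31·319636 − 2.39·3736022 = -9667451.740, which is > -9702148
1·319636 + 0.14·3736022 = 842679.080, which is > 832187
This sign pattern matches N.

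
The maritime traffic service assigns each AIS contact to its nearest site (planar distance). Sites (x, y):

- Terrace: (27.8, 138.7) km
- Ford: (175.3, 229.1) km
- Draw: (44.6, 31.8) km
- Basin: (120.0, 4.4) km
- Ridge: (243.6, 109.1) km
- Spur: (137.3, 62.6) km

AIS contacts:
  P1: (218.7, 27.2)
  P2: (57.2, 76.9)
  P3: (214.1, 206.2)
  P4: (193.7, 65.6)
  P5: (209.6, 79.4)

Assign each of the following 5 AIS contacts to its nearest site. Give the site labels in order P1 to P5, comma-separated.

P1 → Ridge (d²=7327.62)
P2 → Draw (d²=2192.77)
P3 → Ford (d²=2029.85)
P4 → Spur (d²=3189.96)
P5 → Ridge (d²=2038.09)

Ridge, Draw, Ford, Spur, Ridge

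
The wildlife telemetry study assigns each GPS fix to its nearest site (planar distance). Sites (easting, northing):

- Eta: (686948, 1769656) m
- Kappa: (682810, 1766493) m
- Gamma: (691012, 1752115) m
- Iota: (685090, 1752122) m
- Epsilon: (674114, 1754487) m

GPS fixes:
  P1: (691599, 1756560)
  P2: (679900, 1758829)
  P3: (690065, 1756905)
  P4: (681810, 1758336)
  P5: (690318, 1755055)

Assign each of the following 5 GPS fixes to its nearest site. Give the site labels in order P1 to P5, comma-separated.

Gamma, Epsilon, Gamma, Iota, Gamma

P1 → Gamma (d²=20102594.00)
P2 → Epsilon (d²=52330760.00)
P3 → Gamma (d²=23840909.00)
P4 → Iota (d²=49372196.00)
P5 → Gamma (d²=9125236.00)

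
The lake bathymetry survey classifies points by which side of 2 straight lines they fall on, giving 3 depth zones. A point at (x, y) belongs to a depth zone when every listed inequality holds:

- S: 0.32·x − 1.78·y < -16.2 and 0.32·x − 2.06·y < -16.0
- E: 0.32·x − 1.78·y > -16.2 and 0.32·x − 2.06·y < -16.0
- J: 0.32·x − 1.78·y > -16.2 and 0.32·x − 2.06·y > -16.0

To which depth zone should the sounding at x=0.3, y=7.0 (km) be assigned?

J

0.32·0.3 − 1.78·7.0 = -12.364, which is > -16.2
0.32·0.3 − 2.06·7.0 = -14.324, which is > -16.0
This sign pattern matches J.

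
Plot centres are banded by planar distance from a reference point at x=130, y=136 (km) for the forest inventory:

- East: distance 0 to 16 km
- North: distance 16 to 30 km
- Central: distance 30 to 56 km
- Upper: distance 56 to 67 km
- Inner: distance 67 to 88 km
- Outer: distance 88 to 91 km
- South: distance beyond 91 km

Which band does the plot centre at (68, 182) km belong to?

Inner

Distance = √((68−130)² + (182−136)²) = √(3844.000 + 2116.000) = 77.201 km.
67 ≤ 77.201 < 88 → Inner.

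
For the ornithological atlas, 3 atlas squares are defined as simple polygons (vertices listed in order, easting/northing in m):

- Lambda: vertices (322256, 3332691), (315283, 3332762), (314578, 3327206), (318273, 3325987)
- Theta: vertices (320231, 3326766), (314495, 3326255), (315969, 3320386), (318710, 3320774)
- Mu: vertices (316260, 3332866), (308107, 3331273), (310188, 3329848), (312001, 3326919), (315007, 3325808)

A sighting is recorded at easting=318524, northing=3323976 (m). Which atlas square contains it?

Cast a ray rightward from (318524, 3323976). For each polygon, the edges (by vertex number in listed order) whose endpoints lie on opposite sides of northing = 3323976, where each meets that height, and whether that is right or left of the point:
Lambda: no edge straddles that height → 0 crossings.
Theta: 2–3 at easting≈315067.4 (left), 4–1 at easting≈319522.8 (right) → 1 crossing.
Mu: no edge straddles that height → 0 crossings.
Only Theta has an odd count, so the point is inside Theta.

Theta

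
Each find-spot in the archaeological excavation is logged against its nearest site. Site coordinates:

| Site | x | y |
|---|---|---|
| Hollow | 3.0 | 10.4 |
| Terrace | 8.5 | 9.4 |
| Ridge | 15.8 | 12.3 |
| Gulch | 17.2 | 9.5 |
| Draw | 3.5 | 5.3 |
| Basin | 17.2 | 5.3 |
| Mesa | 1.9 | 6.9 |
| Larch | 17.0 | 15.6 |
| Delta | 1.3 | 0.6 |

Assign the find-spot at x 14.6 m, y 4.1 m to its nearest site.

Squared distances to each site:
Hollow: 174.250; Terrace: 65.300; Ridge: 68.680; Gulch: 35.920; Draw: 124.650; Basin: 8.200; Mesa: 169.130; Larch: 138.010; Delta: 189.140.
Minimum at Basin.

Basin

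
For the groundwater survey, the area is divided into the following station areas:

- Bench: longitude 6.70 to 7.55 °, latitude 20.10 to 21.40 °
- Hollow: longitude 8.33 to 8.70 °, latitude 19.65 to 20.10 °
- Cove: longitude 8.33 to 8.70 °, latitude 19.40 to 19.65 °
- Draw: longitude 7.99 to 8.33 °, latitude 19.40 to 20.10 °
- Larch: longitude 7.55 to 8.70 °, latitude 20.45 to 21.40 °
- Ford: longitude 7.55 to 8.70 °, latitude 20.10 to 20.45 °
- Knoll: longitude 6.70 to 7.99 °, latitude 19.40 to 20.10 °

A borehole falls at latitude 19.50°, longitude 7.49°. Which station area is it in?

The point has longitude = 7.49 and latitude = 19.50.
Only Knoll satisfies 6.70 ≤ longitude ≤ 7.99 and 19.40 ≤ latitude ≤ 20.10.

Knoll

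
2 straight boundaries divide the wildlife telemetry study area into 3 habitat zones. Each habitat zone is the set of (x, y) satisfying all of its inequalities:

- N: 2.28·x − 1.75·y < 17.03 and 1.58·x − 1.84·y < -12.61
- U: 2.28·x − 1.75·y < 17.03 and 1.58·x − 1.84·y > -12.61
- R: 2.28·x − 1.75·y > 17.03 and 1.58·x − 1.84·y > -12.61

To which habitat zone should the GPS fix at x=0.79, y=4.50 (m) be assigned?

2.28·0.79 − 1.75·4.50 = -6.074, which is < 17.03
1.58·0.79 − 1.84·4.50 = -7.032, which is > -12.61
This sign pattern matches U.

U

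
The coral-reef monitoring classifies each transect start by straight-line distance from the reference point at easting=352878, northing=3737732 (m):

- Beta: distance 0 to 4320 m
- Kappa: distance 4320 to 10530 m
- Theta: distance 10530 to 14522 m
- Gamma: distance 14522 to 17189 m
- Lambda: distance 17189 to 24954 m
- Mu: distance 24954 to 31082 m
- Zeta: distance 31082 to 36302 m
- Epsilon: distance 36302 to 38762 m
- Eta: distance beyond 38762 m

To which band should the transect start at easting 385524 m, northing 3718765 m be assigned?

Epsilon

Distance = √((385524−352878)² + (3718765−3737732)²) = √(1065761316.000 + 359747089.000) = 37755.906 m.
36302 ≤ 37755.906 < 38762 → Epsilon.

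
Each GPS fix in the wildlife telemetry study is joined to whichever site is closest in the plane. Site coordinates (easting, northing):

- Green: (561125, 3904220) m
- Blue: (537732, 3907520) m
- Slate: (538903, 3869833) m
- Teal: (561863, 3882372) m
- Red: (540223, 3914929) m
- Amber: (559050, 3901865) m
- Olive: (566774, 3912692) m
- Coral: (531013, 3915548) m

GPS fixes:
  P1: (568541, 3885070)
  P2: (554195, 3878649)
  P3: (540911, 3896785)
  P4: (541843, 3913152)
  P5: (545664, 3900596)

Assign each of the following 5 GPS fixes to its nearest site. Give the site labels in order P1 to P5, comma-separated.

P1 → Teal (d²=51874888.00)
P2 → Teal (d²=72658953.00)
P3 → Blue (d²=125346266.00)
P4 → Red (d²=5782129.00)
P5 → Blue (d²=110858400.00)

Teal, Teal, Blue, Red, Blue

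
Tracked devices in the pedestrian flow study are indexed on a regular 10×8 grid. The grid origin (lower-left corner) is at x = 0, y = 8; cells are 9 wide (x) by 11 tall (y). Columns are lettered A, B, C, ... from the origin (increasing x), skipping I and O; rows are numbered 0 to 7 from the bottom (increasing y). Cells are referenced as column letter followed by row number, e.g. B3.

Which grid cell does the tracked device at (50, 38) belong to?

Column index: ⌊(50 − 0) / 9⌋ = ⌊5.556⌋ = 5 → column F
Row offset from origin: ⌊(38 − 8) / 11⌋ = ⌊2.727⌋ = 2 → row 2

F2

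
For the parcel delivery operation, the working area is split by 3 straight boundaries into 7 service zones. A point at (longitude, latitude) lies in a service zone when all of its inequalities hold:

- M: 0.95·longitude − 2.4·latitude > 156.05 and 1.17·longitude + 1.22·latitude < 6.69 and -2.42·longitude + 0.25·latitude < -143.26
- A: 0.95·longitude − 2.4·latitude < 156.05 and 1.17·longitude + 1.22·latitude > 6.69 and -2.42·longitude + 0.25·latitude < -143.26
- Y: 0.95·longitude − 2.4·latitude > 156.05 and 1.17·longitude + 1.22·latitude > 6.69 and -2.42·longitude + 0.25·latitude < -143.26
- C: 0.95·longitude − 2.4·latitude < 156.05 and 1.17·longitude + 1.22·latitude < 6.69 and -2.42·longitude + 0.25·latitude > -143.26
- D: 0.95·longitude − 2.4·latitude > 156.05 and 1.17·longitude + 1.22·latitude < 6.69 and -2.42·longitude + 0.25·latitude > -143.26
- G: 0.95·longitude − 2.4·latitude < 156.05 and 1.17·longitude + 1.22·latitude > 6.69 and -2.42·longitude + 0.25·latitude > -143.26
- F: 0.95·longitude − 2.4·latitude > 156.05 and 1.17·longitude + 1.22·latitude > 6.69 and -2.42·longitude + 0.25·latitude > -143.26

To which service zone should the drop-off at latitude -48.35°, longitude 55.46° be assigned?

M

0.95·55.46 − 2.4·-48.35 = 168.727, which is > 156.05
1.17·55.46 + 1.22·-48.35 = 5.901, which is < 6.69
-2.42·55.46 + 0.25·-48.35 = -146.301, which is < -143.26
This sign pattern matches M.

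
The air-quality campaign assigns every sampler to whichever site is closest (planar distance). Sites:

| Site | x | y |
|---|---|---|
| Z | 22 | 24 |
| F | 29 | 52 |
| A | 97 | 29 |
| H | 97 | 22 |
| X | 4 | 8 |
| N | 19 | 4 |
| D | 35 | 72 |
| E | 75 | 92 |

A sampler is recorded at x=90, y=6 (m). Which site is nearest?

Squared distances to each site:
Z: 4948.000; F: 5837.000; A: 578.000; H: 305.000; X: 7400.000; N: 5045.000; D: 7381.000; E: 7621.000.
Minimum at H.

H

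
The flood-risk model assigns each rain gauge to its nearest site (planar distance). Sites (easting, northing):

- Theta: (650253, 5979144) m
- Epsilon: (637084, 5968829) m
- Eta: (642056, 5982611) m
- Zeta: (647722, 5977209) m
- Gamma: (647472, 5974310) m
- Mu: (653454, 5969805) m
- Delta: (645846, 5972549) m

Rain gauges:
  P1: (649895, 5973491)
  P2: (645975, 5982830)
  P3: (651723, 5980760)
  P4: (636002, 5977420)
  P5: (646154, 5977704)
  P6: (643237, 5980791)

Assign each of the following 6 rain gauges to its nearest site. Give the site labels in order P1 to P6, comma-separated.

Gamma, Eta, Theta, Eta, Zeta, Eta

P1 → Gamma (d²=6541690.00)
P2 → Eta (d²=15406522.00)
P3 → Theta (d²=4772356.00)
P4 → Eta (d²=63597397.00)
P5 → Zeta (d²=2703649.00)
P6 → Eta (d²=4707161.00)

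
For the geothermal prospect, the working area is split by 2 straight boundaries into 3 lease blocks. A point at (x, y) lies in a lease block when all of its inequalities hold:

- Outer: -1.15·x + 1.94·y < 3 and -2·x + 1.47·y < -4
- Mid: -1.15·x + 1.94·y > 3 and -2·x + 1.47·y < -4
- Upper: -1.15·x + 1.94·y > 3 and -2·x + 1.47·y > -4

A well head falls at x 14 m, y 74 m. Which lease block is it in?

-1.15·14 + 1.94·74 = 127.460, which is > 3
-2·14 + 1.47·74 = 80.780, which is > -4
This sign pattern matches Upper.

Upper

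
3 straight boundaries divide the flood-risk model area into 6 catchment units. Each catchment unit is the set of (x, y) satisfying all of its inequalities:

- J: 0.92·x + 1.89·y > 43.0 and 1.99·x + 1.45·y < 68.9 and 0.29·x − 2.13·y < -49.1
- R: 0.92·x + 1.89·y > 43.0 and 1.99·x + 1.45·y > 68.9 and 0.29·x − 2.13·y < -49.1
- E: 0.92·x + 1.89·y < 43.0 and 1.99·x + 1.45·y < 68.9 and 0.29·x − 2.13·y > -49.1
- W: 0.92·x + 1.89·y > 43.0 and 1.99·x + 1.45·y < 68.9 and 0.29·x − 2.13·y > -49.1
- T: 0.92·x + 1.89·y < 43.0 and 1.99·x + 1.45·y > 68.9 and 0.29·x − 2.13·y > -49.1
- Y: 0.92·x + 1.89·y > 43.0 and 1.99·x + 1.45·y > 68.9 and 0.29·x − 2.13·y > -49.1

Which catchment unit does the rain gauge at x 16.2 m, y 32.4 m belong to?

0.92·16.2 + 1.89·32.4 = 76.140, which is > 43.0
1.99·16.2 + 1.45·32.4 = 79.218, which is > 68.9
0.29·16.2 − 2.13·32.4 = -64.314, which is < -49.1
This sign pattern matches R.

R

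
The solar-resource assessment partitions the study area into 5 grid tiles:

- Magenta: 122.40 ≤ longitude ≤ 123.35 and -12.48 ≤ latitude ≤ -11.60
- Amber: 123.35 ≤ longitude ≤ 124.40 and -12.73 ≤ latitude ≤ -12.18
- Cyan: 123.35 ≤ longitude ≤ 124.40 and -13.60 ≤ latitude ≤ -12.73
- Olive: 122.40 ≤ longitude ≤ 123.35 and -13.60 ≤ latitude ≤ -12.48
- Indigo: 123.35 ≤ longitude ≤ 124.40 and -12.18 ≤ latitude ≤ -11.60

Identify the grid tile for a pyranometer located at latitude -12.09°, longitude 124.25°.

The point has longitude = 124.25 and latitude = -12.09.
Only Indigo satisfies 123.35 ≤ longitude ≤ 124.40 and -12.18 ≤ latitude ≤ -11.60.

Indigo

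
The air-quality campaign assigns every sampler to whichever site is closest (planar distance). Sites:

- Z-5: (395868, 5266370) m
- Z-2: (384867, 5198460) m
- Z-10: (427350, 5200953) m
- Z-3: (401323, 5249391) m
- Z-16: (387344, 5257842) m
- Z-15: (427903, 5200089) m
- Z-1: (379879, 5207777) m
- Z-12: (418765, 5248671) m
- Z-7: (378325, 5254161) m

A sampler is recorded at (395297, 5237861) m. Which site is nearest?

Squared distances to each site:
Z-5: 813089122.000; Z-2: 1661223701.000; Z-10: 2389595273.000; Z-3: 169253576.000; Z-16: 462490570.000; Z-15: 2489875220.000; Z-1: 1142761780.000; Z-12: 667603124.000; Z-7: 553738784.000.
Minimum at Z-3.

Z-3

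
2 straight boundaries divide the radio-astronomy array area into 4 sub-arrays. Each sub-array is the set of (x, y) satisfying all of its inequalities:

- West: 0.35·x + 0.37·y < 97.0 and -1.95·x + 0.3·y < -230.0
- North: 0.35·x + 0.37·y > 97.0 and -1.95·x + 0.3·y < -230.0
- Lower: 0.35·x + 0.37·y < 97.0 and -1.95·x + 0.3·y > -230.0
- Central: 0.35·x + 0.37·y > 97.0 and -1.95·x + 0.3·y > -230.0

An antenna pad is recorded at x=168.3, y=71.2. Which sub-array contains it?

West

0.35·168.3 + 0.37·71.2 = 85.249, which is < 97.0
-1.95·168.3 + 0.3·71.2 = -306.825, which is < -230.0
This sign pattern matches West.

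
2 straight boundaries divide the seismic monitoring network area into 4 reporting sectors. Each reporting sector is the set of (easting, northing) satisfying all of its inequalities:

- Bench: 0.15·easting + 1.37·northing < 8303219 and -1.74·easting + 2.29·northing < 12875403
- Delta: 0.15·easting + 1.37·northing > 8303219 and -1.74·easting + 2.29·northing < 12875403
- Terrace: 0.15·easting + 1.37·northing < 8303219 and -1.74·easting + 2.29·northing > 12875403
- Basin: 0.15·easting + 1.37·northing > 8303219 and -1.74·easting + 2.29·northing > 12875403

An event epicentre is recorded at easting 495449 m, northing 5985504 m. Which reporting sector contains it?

0.15·495449 + 1.37·5985504 = 8274457.830, which is < 8303219
-1.74·495449 + 2.29·5985504 = 12844722.900, which is < 12875403
This sign pattern matches Bench.

Bench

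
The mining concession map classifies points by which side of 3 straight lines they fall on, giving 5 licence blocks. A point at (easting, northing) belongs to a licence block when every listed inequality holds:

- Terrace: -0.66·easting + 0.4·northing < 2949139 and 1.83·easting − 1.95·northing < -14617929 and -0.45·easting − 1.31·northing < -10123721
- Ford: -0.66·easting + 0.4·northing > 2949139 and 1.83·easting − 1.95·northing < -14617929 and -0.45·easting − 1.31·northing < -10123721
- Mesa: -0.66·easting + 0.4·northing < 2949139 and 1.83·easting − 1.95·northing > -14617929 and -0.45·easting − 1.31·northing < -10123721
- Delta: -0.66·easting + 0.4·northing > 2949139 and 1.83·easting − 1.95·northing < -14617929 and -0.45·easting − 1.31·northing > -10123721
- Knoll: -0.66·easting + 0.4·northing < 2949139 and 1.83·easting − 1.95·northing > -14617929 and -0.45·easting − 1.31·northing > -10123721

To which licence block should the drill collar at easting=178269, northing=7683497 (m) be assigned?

Ford

-0.66·178269 + 0.4·7683497 = 2955741.260, which is > 2949139
1.83·178269 − 1.95·7683497 = -14656586.880, which is < -14617929
-0.45·178269 − 1.31·7683497 = -10145602.120, which is < -10123721
This sign pattern matches Ford.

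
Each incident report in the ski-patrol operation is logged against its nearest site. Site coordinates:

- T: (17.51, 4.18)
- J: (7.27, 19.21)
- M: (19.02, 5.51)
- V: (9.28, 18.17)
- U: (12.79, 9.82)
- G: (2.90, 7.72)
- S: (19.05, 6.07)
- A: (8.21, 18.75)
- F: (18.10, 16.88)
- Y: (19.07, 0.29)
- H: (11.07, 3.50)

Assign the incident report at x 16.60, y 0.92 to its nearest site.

Y

Squared distances to each site:
T: 11.456; J: 421.573; M: 26.924; V: 351.145; U: 93.726; G: 233.930; S: 32.525; A: 388.301; F: 256.972; Y: 6.498; H: 37.237.
Minimum at Y.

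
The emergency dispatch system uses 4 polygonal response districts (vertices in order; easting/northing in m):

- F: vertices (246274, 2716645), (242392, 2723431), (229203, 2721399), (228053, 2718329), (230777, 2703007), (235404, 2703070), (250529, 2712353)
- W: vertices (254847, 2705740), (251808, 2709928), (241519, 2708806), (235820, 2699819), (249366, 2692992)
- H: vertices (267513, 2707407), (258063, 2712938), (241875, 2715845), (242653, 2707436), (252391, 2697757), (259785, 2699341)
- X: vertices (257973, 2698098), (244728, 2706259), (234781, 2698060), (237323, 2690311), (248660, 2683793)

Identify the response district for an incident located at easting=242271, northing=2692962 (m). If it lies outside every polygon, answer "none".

Cast a ray rightward from (242271, 2692962). For each polygon, the edges (by vertex number in listed order) whose endpoints lie on opposite sides of northing = 2692962, where each meets that height, and whether that is right or left of the point:
F: no edge straddles that height → 0 crossings.
W: no edge straddles that height → 0 crossings.
H: no edge straddles that height → 0 crossings.
X: 3–4 at easting≈236453.4 (left), 5–1 at easting≈254629.3 (right) → 1 crossing.
Only X has an odd count, so the point is inside X.

X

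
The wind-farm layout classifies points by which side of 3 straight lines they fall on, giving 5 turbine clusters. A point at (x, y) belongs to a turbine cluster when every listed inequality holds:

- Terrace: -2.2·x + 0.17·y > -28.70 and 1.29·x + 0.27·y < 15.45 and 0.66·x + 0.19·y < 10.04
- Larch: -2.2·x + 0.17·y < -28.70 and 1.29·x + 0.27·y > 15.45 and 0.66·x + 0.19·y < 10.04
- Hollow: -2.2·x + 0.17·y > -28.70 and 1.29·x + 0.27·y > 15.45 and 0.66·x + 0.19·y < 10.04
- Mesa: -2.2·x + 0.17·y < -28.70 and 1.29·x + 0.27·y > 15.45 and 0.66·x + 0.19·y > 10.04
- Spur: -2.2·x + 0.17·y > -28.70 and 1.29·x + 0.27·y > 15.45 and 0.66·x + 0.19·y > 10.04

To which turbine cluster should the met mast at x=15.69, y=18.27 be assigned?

-2.2·15.69 + 0.17·18.27 = -31.412, which is < -28.70
1.29·15.69 + 0.27·18.27 = 25.173, which is > 15.45
0.66·15.69 + 0.19·18.27 = 13.827, which is > 10.04
This sign pattern matches Mesa.

Mesa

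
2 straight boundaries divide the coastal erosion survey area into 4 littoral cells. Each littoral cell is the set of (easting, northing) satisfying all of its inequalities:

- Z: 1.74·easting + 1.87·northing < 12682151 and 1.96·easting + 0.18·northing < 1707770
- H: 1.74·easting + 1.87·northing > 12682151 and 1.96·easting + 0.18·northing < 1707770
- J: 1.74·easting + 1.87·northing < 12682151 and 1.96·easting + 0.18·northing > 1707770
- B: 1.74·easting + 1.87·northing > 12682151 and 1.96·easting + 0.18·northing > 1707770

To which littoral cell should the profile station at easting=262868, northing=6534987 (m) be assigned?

1.74·262868 + 1.87·6534987 = 12677816.010, which is < 12682151
1.96·262868 + 0.18·6534987 = 1691518.940, which is < 1707770
This sign pattern matches Z.

Z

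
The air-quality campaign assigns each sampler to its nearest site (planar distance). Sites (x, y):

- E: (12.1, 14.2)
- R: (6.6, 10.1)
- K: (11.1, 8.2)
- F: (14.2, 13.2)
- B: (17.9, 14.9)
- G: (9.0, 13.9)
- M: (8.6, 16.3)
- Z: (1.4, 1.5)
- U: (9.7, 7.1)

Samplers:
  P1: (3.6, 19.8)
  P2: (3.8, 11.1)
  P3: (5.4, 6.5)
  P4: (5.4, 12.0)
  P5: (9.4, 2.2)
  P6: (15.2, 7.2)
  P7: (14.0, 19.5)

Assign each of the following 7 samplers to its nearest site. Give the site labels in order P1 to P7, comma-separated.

M, R, R, R, U, K, E

P1 → M (d²=37.25)
P2 → R (d²=8.84)
P3 → R (d²=14.40)
P4 → R (d²=5.05)
P5 → U (d²=24.10)
P6 → K (d²=17.81)
P7 → E (d²=31.70)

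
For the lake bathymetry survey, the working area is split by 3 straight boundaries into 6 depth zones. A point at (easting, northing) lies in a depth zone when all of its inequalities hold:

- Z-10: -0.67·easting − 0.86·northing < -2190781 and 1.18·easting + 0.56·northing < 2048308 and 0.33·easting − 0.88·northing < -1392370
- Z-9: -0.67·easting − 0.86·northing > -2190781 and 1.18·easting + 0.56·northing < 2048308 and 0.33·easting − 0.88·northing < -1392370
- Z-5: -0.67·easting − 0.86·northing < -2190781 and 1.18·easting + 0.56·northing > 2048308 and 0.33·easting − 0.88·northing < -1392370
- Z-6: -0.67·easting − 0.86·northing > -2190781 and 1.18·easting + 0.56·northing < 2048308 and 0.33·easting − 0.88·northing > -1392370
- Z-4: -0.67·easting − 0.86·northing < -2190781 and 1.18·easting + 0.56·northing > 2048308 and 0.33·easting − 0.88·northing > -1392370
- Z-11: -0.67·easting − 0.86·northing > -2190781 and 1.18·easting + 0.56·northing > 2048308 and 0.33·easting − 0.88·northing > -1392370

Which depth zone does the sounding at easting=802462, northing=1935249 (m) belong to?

-0.67·802462 − 0.86·1935249 = -2201963.680, which is < -2190781
1.18·802462 + 0.56·1935249 = 2030644.600, which is < 2048308
0.33·802462 − 0.88·1935249 = -1438206.660, which is < -1392370
This sign pattern matches Z-10.

Z-10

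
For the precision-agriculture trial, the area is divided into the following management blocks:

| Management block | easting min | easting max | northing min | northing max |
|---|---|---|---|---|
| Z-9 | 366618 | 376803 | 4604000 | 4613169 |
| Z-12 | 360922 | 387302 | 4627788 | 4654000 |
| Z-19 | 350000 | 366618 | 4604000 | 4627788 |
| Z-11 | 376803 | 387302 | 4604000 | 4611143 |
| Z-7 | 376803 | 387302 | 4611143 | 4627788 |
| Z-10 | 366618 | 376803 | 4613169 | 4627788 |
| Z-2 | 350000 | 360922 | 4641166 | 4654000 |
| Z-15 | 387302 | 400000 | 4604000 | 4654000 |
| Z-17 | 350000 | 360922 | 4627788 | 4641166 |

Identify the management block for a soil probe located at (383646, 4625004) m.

The point has easting = 383646 and northing = 4625004.
Only Z-7 satisfies 376803 ≤ easting ≤ 387302 and 4611143 ≤ northing ≤ 4627788.

Z-7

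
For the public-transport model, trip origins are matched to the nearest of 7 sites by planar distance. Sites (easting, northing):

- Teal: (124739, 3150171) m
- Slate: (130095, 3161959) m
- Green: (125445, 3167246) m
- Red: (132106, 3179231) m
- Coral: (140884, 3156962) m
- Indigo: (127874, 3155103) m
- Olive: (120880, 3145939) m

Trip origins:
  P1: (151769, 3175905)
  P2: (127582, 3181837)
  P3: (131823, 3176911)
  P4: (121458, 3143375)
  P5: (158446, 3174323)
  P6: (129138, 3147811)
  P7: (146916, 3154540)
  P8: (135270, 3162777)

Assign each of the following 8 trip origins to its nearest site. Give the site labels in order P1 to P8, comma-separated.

P1 → Red (d²=397695845.00)
P2 → Red (d²=27257812.00)
P3 → Red (d²=5462489.00)
P4 → Olive (d²=6908180.00)
P5 → Coral (d²=609828165.00)
P6 → Teal (d²=24920801.00)
P7 → Coral (d²=42251108.00)
P8 → Slate (d²=27449749.00)

Red, Red, Red, Olive, Coral, Teal, Coral, Slate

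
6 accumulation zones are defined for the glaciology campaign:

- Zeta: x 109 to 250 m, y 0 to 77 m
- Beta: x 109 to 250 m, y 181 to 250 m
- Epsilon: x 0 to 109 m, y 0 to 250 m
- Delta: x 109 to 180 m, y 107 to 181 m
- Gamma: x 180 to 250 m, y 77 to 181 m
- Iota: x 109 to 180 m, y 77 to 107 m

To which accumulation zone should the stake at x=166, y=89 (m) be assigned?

The point has x = 166 and y = 89.
Only Iota satisfies 109 ≤ x ≤ 180 and 77 ≤ y ≤ 107.

Iota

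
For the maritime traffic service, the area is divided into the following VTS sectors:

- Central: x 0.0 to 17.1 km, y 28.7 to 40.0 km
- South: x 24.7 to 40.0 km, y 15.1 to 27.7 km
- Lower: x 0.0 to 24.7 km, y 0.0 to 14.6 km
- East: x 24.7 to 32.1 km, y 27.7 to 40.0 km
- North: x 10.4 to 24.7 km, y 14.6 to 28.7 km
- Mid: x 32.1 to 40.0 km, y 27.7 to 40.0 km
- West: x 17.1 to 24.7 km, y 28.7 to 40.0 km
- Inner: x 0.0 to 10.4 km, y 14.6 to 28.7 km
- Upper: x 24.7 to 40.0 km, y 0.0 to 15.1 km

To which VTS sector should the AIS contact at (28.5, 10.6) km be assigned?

The point has x = 28.5 and y = 10.6.
Only Upper satisfies 24.7 ≤ x ≤ 40.0 and 0.0 ≤ y ≤ 15.1.

Upper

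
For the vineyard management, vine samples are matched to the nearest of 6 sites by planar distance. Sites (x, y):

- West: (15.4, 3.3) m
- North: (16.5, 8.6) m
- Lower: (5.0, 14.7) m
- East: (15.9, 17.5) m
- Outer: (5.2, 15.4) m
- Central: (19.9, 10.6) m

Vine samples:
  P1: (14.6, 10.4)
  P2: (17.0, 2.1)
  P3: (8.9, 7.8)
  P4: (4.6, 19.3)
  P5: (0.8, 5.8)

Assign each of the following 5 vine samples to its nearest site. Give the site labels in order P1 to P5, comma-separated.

North, West, North, Outer, Lower

P1 → North (d²=6.85)
P2 → West (d²=4.00)
P3 → North (d²=58.40)
P4 → Outer (d²=15.57)
P5 → Lower (d²=96.85)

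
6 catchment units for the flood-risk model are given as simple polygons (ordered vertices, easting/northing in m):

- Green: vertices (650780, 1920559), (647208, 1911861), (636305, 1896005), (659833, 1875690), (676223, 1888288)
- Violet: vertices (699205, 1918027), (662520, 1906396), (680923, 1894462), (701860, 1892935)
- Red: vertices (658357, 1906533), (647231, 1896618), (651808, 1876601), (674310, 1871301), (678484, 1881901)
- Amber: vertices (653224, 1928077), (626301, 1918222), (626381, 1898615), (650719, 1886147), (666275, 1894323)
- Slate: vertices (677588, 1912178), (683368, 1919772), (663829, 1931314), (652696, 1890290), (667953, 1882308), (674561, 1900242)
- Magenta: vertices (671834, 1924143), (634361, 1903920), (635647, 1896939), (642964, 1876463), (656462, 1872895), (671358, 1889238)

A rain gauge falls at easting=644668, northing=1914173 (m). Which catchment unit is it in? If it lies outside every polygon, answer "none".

Cast a ray rightward from (644668, 1914173). For each polygon, the edges (by vertex number in listed order) whose endpoints lie on opposite sides of northing = 1914173, where each meets that height, and whether that is right or left of the point:
Green: 1–2 at easting≈648157.5 (right), 5–1 at easting≈655814.8 (right) → 2 crossings.
Violet: 1–2 at easting≈687049.2 (right), 4–1 at easting≈699612.8 (right) → 2 crossings.
Red: no edge straddles that height → 0 crossings.
Amber: 2–3 at easting≈626317.5 (left), 5–1 at easting≈658600.0 (right) → 1 crossing.
Slate: 1–2 at easting≈679106.4 (right), 3–4 at easting≈659177.3 (right) → 2 crossings.
Magenta: 1–2 at easting≈653359.7 (right), 6–1 at easting≈671698.0 (right) → 2 crossings.
Only Amber has an odd count, so the point is inside Amber.

Amber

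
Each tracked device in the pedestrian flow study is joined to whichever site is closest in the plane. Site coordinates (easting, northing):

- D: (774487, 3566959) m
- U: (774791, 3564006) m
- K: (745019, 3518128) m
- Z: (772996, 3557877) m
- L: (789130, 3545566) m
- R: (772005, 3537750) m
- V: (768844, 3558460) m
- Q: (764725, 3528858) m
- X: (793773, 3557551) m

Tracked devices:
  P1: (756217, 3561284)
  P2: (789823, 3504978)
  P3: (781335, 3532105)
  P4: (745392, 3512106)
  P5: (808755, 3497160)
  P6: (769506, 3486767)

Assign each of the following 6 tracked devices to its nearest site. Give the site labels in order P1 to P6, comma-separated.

V, Q, R, K, L, K

P1 → V (d²=167416105.00)
P2 → Q (d²=1200164004.00)
P3 → R (d²=118914925.00)
P4 → K (d²=36403613.00)
P5 → L (d²=2728281461.00)
P6 → K (d²=1583125490.00)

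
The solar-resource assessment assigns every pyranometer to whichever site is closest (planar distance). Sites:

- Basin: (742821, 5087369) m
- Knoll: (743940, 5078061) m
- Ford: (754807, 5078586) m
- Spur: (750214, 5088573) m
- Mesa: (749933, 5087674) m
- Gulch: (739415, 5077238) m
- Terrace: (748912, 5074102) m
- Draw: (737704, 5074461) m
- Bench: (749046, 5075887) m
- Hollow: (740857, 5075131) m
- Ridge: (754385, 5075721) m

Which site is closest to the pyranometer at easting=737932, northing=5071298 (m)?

Squared distances to each site:
Basin: 282179362.000; Knoll: 81834233.000; Ford: 337880569.000; Spur: 449273149.000; Mesa: 412197377.000; Gulch: 37482889.000; Terrace: 128422816.000; Draw: 10056553.000; Bench: 144579917.000; Hollow: 23247514.000; Ridge: 290264138.000.
Minimum at Draw.

Draw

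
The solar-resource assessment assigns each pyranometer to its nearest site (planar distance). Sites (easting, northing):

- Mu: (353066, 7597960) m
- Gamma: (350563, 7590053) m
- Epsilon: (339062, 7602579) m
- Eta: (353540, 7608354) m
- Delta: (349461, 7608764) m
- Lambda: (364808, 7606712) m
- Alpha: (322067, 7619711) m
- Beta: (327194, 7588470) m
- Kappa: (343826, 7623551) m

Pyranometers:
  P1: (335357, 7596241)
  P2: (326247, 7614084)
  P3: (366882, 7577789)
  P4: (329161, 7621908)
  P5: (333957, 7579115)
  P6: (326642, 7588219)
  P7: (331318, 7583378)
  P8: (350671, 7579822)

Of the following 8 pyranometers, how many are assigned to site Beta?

3

P1 → Epsilon
P2 → Alpha
P3 → Gamma
P4 → Alpha
P5 → Beta
P6 → Beta
P7 → Beta
P8 → Gamma
3 of the 8 go to Beta.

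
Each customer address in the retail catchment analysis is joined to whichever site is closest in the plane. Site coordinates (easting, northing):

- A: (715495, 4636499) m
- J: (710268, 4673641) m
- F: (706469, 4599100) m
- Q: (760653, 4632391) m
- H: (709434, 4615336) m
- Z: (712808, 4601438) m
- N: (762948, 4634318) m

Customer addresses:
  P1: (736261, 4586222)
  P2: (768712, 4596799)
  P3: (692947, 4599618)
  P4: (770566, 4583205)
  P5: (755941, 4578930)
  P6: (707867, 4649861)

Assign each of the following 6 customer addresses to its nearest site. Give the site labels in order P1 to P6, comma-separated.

P1 → Z (d²=781569865.00)
P2 → Q (d²=1331737945.00)
P3 → F (d²=183112808.00)
P4 → Q (d²=2517530165.00)
P5 → Z (d²=2367065753.00)
P6 → A (d²=236729428.00)

Z, Q, F, Q, Z, A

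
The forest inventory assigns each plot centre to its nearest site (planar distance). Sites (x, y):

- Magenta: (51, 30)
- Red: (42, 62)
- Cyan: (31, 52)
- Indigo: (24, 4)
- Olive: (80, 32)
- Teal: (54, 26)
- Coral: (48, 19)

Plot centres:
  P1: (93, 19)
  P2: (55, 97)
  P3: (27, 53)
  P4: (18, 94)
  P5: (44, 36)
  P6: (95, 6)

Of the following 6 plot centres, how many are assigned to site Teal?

P1 → Olive
P2 → Red
P3 → Cyan
P4 → Red
P5 → Magenta
P6 → Olive
0 of the 6 go to Teal.

0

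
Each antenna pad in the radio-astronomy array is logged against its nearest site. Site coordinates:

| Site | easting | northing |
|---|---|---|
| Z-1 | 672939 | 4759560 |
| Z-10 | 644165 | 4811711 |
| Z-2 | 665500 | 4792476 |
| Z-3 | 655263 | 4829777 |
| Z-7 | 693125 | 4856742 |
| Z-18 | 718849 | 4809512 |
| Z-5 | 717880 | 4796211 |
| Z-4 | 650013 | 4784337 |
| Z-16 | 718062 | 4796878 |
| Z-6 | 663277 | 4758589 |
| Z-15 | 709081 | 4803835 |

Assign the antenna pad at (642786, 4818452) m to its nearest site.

Squared distances to each site:
Z-1: 4377471073.000; Z-10: 47342722.000; Z-2: 1190678372.000; Z-3: 283931154.000; Z-7: 4000139021.000; Z-18: 5865503569.000; Z-5: 6133770917.000; Z-4: 1216062754.000; Z-16: 6131913652.000; Z-6: 4003459850.000; Z-15: 4608683714.000.
Minimum at Z-10.

Z-10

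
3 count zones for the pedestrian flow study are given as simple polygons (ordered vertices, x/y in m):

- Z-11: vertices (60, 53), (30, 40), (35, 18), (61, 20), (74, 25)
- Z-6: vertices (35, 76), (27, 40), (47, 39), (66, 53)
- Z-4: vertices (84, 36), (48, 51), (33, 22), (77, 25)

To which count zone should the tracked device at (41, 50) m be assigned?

Cast a ray rightward from (41, 50). For each polygon, the edges (by vertex number in listed order) whose endpoints lie on opposite sides of y = 50, where each meets that height, and whether that is right or left of the point:
Z-11: 1–2 at x≈53.1 (right), 5–1 at x≈61.5 (right) → 2 crossings.
Z-6: 1–2 at x≈29.2 (left), 3–4 at x≈61.9 (right) → 1 crossing.
Z-4: 1–2 at x≈50.4 (right), 2–3 at x≈47.5 (right) → 2 crossings.
Only Z-6 has an odd count, so the point is inside Z-6.

Z-6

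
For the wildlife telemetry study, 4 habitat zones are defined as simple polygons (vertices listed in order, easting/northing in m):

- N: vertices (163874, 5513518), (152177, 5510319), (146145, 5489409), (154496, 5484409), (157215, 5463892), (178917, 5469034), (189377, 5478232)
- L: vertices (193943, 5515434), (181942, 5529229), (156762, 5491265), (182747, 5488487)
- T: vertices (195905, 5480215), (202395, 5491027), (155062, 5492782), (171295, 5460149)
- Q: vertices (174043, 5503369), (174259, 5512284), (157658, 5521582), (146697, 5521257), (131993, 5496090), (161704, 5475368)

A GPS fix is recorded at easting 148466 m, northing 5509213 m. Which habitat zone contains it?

Q

Cast a ray rightward from (148466, 5509213). For each polygon, the edges (by vertex number in listed order) whose endpoints lie on opposite sides of northing = 5509213, where each meets that height, and whether that is right or left of the point:
N: 2–3 at easting≈151857.9 (right), 7–1 at easting≈166985.4 (right) → 2 crossings.
L: 2–3 at easting≈168666.2 (right), 4–1 at easting≈191358.3 (right) → 2 crossings.
T: no edge straddles that height → 0 crossings.
Q: 1–2 at easting≈174184.6 (right), 4–5 at easting≈139660.2 (left) → 1 crossing.
Only Q has an odd count, so the point is inside Q.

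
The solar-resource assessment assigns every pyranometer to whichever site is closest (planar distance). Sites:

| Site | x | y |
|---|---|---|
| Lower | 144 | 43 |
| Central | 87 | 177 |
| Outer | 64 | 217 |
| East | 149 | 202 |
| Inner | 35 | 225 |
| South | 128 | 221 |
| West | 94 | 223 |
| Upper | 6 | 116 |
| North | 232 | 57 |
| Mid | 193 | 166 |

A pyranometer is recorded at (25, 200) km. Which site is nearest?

Squared distances to each site:
Lower: 38810.000; Central: 4373.000; Outer: 1810.000; East: 15380.000; Inner: 725.000; South: 11050.000; West: 5290.000; Upper: 7417.000; North: 63298.000; Mid: 29380.000.
Minimum at Inner.

Inner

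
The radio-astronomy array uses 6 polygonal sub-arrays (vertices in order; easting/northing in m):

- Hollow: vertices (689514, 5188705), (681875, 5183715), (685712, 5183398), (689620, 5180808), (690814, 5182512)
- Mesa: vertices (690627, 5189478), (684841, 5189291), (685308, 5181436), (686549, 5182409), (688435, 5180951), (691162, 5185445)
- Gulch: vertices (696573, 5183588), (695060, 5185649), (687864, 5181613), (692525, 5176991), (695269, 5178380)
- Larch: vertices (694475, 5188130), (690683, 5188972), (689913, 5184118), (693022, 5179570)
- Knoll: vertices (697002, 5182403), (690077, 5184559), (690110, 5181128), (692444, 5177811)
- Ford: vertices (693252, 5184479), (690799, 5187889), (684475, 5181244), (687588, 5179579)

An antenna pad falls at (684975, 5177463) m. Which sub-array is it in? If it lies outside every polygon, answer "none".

none

Cast a ray rightward from (684975, 5177463). For each polygon, the edges (by vertex number in listed order) whose endpoints lie on opposite sides of northing = 5177463, where each meets that height, and whether that is right or left of the point:
Hollow: no edge straddles that height → 0 crossings.
Mesa: no edge straddles that height → 0 crossings.
Gulch: 3–4 at easting≈692049.0 (right), 4–5 at easting≈693457.4 (right) → 2 crossings.
Larch: no edge straddles that height → 0 crossings.
Knoll: no edge straddles that height → 0 crossings.
Ford: no edge straddles that height → 0 crossings.
All counts are even, so the point lies outside every listed polygon.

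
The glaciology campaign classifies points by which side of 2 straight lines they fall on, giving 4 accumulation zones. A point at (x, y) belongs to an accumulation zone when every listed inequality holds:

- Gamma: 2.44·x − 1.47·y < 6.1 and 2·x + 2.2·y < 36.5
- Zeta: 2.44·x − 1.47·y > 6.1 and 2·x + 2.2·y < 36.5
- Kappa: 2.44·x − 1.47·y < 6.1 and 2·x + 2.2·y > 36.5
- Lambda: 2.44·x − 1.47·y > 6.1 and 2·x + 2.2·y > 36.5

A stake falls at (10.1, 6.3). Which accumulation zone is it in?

Zeta

2.44·10.1 − 1.47·6.3 = 15.383, which is > 6.1
2·10.1 + 2.2·6.3 = 34.060, which is < 36.5
This sign pattern matches Zeta.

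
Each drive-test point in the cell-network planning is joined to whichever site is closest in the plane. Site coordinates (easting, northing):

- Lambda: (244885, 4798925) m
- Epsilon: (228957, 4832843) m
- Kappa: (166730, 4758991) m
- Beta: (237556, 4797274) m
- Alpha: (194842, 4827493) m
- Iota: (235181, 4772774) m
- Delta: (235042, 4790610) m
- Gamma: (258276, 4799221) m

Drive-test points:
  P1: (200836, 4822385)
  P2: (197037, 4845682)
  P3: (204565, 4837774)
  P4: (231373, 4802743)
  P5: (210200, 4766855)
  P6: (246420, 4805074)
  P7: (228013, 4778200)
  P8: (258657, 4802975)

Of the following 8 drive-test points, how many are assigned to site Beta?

P1 → Alpha
P2 → Alpha
P3 → Alpha
P4 → Beta
P5 → Iota
P6 → Lambda
P7 → Iota
P8 → Gamma
1 of the 8 goes to Beta.

1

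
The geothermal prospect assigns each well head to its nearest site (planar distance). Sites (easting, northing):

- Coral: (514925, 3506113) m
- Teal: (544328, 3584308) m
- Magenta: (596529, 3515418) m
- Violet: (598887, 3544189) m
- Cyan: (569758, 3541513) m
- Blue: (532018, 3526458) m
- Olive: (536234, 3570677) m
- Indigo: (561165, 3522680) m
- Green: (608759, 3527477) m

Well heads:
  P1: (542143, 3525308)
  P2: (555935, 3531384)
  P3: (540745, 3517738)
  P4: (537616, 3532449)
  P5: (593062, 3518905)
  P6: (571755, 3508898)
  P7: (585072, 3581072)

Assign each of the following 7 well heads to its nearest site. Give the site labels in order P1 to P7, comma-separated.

P1 → Blue (d²=103838125.00)
P2 → Indigo (d²=103112516.00)
P3 → Blue (d²=152198929.00)
P4 → Blue (d²=67229685.00)
P5 → Magenta (d²=24179258.00)
P6 → Indigo (d²=302091624.00)
P7 → Violet (d²=1551209914.00)

Blue, Indigo, Blue, Blue, Magenta, Indigo, Violet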